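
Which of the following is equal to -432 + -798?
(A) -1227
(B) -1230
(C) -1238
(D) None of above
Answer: B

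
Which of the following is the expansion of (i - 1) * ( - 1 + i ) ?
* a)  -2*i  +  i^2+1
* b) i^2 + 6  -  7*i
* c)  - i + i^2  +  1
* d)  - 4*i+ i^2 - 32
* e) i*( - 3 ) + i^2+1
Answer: a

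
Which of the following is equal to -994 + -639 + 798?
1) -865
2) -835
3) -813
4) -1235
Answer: 2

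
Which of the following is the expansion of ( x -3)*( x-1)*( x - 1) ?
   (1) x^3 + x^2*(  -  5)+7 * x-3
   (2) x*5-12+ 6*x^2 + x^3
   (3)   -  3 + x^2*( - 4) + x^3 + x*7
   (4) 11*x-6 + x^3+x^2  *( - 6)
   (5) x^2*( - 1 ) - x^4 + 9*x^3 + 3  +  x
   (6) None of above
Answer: 1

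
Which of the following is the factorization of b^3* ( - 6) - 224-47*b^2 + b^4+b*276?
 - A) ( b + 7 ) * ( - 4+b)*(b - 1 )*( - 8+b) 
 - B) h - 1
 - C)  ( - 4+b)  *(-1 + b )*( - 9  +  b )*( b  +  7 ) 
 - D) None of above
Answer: A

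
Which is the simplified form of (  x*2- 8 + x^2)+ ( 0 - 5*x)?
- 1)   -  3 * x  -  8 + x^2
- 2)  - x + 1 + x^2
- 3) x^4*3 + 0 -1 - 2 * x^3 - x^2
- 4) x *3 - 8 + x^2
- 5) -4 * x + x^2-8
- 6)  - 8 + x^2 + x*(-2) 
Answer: 1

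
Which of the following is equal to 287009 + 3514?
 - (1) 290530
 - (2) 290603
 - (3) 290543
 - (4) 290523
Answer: 4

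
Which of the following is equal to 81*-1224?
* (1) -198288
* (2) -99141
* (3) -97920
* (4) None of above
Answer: 4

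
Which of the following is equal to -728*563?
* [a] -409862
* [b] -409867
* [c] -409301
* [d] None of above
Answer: d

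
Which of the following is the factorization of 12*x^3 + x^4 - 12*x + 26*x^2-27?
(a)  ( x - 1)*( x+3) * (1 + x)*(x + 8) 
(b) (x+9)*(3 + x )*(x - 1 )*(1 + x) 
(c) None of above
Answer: b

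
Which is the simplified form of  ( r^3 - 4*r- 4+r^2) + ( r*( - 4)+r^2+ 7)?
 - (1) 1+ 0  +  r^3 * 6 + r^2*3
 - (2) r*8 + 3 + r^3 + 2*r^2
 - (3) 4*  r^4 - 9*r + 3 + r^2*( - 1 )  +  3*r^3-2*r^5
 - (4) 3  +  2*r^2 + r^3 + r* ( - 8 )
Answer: 4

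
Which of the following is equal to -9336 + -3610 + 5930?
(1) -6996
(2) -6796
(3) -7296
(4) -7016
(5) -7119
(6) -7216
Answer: 4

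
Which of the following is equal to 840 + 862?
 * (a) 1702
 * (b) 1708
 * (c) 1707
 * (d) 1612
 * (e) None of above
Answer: a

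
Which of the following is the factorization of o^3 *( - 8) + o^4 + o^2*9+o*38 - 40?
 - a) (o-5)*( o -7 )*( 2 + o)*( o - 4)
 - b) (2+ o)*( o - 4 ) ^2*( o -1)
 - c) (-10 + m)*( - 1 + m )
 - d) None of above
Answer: d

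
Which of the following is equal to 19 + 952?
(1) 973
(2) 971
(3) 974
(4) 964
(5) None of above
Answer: 2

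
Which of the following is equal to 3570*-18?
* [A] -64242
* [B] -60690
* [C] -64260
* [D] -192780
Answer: C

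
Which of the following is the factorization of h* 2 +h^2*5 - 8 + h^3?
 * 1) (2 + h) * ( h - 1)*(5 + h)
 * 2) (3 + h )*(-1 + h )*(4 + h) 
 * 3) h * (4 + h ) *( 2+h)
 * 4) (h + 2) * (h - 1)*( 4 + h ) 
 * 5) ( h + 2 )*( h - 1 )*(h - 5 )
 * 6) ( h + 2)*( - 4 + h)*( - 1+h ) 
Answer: 4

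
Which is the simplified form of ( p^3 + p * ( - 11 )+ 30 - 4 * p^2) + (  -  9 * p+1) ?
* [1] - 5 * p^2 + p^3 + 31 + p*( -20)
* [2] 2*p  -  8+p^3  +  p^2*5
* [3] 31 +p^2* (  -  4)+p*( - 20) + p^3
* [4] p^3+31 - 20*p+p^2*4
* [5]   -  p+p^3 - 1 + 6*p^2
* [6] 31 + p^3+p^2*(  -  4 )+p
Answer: 3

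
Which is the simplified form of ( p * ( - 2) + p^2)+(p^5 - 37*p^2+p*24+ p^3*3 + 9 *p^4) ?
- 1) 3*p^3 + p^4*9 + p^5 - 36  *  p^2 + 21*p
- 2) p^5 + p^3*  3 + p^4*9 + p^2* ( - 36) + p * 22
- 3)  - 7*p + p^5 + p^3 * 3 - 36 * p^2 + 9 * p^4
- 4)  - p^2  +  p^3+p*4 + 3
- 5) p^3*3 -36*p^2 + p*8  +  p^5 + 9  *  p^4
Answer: 2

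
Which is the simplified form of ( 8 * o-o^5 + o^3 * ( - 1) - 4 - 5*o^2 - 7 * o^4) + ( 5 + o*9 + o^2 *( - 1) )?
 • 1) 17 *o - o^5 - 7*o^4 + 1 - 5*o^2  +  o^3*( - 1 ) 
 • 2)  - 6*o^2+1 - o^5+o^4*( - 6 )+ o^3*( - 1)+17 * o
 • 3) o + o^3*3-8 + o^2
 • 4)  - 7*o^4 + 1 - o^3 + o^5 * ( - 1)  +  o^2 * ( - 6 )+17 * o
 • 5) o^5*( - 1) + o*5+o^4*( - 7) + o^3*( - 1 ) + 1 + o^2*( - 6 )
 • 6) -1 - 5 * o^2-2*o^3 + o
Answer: 4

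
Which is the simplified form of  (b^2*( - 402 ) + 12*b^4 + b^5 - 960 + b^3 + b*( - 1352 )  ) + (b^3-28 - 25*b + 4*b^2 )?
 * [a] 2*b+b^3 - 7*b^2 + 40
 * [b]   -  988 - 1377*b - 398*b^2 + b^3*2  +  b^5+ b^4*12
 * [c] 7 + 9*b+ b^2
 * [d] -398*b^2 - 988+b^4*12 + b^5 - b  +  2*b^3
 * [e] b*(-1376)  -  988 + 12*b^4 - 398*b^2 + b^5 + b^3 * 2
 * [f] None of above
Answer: b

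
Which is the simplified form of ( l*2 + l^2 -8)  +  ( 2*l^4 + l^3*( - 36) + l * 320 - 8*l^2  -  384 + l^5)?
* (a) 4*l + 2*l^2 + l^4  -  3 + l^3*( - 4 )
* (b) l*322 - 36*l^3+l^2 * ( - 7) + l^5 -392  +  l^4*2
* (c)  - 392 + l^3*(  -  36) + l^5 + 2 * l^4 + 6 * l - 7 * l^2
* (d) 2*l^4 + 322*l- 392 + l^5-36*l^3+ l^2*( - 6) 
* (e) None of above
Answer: b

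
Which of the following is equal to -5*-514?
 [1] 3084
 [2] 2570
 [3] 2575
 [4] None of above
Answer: 2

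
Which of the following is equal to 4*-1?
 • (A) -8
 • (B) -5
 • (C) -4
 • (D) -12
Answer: C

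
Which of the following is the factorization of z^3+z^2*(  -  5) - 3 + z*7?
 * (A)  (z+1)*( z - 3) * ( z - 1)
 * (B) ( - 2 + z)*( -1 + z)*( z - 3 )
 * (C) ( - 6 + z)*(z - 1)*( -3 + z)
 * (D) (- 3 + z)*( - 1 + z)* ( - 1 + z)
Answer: D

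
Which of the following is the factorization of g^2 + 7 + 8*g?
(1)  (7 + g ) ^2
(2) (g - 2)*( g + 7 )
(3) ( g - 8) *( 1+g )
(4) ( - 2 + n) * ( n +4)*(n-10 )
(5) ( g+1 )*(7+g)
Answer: 5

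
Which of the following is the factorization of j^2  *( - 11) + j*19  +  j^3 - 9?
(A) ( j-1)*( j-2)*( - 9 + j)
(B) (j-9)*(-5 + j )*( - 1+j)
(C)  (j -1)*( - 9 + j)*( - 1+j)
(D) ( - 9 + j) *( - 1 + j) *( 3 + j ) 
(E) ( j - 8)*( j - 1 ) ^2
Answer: C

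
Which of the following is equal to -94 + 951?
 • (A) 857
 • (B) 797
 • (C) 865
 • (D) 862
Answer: A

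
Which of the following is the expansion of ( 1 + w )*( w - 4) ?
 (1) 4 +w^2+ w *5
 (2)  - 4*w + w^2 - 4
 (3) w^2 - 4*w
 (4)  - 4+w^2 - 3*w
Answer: 4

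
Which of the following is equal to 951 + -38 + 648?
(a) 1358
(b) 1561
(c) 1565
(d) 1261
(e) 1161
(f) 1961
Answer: b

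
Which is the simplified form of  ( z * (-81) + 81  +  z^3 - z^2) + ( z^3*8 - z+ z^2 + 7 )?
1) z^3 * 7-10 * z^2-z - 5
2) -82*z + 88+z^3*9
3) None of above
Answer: 2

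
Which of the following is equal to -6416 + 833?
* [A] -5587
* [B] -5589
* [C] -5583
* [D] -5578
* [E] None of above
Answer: C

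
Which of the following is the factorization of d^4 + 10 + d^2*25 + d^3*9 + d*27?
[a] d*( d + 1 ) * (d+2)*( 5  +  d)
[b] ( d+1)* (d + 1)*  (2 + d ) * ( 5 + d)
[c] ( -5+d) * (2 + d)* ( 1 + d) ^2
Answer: b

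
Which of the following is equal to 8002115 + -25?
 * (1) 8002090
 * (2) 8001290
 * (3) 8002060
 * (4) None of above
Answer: 1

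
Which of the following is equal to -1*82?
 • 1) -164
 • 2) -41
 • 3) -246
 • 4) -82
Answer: 4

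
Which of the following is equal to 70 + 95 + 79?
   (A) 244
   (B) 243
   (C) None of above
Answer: A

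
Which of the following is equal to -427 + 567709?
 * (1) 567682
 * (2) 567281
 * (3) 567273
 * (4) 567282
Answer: 4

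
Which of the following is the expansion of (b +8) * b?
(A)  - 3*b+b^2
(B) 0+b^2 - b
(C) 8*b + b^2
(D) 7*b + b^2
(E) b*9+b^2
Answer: C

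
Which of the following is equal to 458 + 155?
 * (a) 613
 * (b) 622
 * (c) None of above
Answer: a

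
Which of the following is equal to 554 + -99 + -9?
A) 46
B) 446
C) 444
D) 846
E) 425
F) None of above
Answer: B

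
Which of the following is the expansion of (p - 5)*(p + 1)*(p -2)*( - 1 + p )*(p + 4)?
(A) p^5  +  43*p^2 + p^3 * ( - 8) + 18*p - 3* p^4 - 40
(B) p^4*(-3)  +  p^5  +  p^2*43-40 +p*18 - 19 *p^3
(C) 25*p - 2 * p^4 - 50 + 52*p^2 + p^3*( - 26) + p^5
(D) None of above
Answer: B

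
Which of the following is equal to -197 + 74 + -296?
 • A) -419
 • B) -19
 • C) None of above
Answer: A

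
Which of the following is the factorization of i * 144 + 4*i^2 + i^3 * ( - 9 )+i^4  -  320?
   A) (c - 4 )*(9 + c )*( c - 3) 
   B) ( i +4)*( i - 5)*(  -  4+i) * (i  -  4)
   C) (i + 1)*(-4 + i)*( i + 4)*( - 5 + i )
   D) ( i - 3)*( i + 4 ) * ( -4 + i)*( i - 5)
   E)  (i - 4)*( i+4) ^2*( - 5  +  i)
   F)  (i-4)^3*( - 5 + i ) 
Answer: B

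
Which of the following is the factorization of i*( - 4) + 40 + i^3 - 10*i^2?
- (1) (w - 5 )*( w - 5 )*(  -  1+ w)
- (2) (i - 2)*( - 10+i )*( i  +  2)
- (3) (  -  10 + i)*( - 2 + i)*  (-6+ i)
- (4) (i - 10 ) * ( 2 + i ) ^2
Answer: 2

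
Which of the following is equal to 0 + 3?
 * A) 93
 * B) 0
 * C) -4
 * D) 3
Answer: D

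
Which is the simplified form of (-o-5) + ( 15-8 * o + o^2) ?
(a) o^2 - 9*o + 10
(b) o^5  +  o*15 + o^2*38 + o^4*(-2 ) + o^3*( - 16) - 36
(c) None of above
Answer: a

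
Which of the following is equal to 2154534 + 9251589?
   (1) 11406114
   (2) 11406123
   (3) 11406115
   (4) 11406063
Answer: 2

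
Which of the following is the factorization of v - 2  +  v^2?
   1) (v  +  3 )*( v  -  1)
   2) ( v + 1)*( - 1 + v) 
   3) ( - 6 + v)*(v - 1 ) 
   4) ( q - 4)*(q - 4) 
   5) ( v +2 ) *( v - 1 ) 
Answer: 5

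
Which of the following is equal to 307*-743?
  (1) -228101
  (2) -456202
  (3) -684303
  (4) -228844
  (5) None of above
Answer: 1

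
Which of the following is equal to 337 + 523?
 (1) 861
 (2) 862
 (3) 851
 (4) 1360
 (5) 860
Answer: 5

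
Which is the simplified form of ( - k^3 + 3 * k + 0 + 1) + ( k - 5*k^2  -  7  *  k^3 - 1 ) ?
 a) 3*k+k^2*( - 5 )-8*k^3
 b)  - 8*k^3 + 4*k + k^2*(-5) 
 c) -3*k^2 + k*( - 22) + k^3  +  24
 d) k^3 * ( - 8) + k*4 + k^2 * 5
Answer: b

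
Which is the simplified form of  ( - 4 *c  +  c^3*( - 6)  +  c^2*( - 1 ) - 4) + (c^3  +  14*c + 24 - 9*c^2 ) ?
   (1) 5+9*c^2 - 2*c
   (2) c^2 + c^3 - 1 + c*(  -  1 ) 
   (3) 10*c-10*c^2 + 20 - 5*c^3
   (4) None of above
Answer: 3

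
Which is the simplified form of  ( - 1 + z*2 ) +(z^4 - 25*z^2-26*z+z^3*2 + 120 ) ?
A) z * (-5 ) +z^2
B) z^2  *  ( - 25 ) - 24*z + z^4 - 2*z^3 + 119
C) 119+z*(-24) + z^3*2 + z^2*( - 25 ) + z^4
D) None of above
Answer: C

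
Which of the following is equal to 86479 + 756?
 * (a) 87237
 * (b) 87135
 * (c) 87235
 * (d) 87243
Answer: c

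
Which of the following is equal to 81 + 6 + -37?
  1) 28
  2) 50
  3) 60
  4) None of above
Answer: 2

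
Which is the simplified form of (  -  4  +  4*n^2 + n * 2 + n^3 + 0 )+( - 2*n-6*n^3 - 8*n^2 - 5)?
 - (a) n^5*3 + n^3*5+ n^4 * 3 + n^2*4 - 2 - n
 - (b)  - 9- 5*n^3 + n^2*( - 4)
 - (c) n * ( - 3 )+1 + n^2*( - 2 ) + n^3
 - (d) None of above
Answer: b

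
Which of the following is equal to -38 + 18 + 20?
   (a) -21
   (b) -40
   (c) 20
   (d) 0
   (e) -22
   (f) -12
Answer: d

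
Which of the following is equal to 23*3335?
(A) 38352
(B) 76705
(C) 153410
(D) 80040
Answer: B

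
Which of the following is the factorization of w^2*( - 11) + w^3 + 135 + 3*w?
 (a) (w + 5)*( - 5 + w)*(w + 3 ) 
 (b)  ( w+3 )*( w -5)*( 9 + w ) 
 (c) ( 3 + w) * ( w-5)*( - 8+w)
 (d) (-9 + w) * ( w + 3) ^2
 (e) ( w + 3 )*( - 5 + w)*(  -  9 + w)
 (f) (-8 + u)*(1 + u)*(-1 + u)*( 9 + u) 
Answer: e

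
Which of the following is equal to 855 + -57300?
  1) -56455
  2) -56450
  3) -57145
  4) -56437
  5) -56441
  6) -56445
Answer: 6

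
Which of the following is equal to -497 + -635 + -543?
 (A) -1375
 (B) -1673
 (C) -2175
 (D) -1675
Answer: D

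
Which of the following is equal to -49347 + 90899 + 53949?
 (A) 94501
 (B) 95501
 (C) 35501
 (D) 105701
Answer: B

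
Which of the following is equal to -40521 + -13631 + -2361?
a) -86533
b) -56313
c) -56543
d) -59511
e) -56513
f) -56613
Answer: e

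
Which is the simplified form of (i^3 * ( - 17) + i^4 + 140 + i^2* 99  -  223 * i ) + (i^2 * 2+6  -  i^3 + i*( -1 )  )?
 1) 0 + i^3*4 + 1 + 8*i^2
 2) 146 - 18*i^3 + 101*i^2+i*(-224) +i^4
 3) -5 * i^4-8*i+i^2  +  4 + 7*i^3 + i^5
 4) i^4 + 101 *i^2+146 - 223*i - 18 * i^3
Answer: 2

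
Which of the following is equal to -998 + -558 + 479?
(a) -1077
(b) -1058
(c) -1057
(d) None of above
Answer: a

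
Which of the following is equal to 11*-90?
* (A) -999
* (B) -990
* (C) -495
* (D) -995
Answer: B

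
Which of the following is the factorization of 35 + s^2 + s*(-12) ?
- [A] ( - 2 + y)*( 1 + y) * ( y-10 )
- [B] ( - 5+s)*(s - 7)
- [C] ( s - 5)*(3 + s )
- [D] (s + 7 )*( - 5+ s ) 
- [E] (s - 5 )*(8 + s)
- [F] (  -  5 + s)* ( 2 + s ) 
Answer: B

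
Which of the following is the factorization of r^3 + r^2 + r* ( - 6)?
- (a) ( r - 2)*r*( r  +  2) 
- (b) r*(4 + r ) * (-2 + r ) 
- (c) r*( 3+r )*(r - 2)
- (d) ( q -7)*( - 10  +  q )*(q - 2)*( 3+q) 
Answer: c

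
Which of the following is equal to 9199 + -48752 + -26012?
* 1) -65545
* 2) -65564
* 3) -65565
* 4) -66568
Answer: 3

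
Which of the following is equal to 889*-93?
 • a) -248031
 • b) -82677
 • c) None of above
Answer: b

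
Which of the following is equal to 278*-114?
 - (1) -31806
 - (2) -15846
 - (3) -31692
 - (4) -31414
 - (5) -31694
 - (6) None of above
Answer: 3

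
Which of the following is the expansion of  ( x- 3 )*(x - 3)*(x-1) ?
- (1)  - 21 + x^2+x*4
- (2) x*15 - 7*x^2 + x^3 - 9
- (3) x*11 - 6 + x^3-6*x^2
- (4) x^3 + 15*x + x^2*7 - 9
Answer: 2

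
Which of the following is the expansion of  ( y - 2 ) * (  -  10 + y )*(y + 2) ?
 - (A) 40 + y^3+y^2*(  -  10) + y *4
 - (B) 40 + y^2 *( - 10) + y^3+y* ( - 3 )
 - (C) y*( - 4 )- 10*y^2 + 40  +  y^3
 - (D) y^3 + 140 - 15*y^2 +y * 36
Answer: C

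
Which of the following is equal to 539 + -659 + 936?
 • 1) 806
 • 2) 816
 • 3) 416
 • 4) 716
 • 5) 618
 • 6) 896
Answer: 2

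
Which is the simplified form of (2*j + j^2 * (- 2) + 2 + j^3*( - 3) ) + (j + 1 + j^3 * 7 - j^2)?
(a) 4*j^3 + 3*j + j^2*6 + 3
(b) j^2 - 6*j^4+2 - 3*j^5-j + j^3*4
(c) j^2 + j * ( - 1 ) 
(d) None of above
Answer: d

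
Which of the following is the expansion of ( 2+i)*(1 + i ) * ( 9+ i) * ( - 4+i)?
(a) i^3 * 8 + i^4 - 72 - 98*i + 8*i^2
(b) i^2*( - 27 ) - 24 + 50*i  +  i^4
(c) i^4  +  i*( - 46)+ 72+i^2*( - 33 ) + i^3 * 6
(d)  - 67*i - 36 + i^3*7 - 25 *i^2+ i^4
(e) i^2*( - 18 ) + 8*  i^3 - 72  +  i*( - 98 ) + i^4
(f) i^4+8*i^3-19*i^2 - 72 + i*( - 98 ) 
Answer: f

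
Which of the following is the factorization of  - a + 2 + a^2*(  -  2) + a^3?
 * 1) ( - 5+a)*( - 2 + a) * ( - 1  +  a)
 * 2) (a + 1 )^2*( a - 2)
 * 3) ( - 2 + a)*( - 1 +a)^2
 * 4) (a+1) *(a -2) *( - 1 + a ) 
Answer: 4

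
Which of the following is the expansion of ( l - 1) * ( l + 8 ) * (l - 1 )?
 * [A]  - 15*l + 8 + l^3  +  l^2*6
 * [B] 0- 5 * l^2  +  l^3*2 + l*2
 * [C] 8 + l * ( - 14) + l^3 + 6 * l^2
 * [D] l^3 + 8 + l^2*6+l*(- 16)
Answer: A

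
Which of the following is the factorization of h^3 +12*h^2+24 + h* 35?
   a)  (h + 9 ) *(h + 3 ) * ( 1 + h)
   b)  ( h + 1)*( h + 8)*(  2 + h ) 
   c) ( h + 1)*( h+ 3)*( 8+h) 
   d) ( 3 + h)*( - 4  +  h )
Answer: c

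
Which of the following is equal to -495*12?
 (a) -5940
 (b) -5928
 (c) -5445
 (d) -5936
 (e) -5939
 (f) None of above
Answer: a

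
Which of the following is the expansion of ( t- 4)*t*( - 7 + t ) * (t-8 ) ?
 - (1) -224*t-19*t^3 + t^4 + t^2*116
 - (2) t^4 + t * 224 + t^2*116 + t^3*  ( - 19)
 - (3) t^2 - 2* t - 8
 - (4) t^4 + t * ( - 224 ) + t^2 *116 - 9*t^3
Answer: 1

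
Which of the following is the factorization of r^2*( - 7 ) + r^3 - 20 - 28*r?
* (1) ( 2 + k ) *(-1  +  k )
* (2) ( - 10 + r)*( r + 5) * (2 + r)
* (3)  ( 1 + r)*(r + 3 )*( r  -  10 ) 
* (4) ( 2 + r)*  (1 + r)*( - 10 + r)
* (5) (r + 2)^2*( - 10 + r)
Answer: 4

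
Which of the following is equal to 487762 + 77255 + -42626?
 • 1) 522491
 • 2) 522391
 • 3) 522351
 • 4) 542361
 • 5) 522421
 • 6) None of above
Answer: 2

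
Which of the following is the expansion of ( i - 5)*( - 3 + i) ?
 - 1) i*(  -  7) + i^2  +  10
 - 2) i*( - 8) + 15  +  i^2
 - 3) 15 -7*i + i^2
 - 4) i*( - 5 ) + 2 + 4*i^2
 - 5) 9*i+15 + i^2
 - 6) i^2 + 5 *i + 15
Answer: 2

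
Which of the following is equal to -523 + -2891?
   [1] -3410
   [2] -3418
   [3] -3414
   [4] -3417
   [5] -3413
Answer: 3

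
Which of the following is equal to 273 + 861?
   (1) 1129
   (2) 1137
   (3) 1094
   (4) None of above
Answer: 4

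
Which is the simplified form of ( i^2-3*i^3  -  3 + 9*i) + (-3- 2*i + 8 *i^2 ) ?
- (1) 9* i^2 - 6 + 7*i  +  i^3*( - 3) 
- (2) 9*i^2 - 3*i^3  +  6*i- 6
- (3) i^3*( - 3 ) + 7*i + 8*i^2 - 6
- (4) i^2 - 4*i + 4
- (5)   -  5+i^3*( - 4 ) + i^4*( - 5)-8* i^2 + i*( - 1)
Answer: 1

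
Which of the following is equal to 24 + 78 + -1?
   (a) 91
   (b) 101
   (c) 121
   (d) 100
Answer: b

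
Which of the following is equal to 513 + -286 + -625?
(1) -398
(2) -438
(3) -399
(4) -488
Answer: 1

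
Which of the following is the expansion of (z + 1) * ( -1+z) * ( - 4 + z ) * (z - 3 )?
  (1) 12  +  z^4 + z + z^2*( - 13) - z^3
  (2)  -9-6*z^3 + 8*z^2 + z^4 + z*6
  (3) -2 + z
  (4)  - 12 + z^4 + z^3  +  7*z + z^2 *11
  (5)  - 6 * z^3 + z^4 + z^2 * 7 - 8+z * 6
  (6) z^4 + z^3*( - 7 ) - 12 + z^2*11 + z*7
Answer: 6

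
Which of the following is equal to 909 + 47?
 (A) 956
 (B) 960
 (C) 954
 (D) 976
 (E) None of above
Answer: A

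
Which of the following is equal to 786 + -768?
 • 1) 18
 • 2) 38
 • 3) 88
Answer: 1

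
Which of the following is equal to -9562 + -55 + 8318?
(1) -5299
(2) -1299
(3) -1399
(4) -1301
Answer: 2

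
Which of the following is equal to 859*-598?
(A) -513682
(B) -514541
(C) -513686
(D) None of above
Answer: A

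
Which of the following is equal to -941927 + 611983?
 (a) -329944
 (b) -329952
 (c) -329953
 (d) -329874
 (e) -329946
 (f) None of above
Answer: a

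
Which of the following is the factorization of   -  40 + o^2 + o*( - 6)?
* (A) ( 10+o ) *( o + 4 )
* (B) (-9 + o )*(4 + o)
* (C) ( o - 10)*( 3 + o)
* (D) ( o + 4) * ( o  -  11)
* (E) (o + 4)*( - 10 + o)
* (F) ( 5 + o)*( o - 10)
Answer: E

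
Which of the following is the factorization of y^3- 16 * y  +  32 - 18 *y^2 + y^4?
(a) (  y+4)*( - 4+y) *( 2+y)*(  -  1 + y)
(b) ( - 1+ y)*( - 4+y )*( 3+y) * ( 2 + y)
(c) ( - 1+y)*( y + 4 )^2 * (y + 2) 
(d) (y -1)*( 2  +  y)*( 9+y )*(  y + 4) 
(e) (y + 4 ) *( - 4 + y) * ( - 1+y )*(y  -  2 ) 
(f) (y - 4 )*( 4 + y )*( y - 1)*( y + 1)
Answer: a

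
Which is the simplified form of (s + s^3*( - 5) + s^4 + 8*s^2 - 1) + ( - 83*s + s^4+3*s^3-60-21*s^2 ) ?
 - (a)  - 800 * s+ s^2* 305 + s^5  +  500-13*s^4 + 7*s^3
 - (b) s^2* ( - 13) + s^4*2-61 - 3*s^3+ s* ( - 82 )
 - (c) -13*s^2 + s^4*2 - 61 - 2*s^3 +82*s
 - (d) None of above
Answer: d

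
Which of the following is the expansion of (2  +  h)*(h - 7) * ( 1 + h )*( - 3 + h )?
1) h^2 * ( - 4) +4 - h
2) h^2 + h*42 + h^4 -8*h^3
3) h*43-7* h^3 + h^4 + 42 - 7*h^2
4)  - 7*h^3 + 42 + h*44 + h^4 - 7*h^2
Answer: 3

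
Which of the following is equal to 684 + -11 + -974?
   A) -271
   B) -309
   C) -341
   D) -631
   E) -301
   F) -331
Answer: E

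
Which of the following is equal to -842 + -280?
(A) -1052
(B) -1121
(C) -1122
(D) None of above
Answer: C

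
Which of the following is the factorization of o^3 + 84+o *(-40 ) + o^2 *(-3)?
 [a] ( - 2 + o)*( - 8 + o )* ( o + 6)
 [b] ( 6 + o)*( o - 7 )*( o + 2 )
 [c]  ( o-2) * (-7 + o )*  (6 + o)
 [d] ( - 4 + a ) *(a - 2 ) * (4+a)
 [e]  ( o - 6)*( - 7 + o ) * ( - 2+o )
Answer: c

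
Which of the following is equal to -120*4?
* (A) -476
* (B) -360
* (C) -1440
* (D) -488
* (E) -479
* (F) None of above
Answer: F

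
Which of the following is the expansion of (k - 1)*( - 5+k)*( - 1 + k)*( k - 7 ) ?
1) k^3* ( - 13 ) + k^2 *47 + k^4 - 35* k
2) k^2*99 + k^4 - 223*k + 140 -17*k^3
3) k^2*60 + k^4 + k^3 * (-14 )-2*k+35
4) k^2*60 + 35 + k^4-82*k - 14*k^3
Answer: 4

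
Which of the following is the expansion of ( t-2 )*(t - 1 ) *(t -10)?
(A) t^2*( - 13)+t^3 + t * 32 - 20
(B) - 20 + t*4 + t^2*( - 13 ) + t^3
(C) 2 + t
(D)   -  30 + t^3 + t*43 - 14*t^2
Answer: A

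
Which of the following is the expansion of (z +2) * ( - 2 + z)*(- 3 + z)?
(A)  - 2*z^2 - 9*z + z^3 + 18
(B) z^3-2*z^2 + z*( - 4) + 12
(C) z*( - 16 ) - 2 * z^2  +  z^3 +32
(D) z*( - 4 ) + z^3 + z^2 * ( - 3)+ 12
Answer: D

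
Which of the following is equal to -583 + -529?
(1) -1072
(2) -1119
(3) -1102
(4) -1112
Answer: 4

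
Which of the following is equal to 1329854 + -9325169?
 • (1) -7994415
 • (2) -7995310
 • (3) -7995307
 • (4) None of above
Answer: 4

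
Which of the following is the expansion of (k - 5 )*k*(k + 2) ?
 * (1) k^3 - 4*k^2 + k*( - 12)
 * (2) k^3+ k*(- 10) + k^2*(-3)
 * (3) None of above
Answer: 2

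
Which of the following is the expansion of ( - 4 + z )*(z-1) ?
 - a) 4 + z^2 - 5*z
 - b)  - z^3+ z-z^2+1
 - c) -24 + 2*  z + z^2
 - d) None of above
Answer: a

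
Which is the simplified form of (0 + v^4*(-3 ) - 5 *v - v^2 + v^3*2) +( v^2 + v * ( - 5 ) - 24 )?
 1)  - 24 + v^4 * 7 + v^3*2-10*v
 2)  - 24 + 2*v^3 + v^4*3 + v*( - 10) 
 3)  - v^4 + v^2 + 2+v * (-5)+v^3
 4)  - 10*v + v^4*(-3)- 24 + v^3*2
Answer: 4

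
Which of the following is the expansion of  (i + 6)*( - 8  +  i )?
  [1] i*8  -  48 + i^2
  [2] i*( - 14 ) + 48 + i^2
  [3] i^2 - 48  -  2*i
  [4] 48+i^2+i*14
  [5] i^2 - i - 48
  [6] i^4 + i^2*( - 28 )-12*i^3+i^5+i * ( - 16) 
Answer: 3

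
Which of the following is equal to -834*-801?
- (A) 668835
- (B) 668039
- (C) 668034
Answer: C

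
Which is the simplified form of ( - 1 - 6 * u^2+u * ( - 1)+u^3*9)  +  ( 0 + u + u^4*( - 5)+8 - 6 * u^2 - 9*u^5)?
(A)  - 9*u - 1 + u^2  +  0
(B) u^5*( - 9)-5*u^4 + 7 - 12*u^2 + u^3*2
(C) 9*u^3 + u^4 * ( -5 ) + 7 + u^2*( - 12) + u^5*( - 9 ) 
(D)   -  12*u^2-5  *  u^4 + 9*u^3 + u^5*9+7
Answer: C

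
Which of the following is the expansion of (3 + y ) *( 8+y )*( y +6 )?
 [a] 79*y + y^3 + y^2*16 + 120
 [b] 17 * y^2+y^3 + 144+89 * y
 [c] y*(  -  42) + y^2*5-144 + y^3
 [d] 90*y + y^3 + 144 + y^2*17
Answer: d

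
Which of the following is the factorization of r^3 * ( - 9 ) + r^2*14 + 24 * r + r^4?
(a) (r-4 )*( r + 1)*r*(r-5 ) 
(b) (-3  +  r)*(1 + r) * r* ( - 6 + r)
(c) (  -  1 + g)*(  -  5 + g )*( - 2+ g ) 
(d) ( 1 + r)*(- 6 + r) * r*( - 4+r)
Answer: d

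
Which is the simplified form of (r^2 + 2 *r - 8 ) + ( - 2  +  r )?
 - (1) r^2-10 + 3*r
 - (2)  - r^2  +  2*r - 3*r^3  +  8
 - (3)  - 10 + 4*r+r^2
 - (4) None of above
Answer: 1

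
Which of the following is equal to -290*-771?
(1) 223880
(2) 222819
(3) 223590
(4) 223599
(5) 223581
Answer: 3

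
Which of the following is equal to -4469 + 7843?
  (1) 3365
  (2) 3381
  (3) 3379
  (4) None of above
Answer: 4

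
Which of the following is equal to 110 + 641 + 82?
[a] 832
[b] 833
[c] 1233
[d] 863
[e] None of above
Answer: b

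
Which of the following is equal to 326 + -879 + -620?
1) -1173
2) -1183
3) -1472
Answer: 1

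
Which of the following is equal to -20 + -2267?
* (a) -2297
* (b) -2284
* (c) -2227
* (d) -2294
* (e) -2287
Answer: e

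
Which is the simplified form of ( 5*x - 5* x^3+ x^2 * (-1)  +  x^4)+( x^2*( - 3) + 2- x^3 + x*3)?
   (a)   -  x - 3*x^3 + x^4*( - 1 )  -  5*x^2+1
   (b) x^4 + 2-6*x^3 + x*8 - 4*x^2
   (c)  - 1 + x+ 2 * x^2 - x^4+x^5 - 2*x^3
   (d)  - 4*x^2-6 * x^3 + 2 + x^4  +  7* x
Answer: b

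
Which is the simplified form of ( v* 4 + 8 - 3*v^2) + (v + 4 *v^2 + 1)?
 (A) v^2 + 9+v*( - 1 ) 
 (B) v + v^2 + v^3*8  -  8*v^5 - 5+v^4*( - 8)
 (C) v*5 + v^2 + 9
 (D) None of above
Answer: C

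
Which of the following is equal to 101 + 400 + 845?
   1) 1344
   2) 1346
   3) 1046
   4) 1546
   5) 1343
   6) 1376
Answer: 2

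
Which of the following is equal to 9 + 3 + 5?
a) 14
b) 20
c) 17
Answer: c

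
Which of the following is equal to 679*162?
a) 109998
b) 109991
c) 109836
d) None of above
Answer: a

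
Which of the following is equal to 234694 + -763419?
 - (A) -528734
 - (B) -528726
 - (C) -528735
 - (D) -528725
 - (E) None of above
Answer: D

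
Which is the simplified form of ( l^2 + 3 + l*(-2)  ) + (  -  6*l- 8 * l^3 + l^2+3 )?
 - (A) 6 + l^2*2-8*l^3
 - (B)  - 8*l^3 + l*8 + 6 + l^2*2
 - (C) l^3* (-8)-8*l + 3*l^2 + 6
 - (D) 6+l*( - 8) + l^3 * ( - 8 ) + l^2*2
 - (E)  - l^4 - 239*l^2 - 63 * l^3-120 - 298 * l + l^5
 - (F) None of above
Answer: D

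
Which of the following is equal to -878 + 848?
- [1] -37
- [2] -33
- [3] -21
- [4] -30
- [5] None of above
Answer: 4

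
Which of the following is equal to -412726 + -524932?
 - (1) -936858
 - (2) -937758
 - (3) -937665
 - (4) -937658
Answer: 4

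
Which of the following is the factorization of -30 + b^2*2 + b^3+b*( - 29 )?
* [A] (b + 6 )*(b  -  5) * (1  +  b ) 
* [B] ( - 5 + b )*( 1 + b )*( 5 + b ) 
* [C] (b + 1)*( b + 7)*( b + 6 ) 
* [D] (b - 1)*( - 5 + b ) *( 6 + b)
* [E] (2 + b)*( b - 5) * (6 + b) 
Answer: A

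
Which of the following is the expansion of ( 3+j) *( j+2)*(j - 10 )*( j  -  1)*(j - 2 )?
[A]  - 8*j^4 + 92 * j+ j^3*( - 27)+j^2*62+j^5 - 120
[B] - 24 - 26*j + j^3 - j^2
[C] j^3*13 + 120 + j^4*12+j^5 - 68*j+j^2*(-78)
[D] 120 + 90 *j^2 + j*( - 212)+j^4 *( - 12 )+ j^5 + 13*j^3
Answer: A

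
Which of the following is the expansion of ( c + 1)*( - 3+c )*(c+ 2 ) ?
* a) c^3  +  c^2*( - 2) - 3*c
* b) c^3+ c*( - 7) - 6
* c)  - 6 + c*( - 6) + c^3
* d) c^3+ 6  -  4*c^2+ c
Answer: b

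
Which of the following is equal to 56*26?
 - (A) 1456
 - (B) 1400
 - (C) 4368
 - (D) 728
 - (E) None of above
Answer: A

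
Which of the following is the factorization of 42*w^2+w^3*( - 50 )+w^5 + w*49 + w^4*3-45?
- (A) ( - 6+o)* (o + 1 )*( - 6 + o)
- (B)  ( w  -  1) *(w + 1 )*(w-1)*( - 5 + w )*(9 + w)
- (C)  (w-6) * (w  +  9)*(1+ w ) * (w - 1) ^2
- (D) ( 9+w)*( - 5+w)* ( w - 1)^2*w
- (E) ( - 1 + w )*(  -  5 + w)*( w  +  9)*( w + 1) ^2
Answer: B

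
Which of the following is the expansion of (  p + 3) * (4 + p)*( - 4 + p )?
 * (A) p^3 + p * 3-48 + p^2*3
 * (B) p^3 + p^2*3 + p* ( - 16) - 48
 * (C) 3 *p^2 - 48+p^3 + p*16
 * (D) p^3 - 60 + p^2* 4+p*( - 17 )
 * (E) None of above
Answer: B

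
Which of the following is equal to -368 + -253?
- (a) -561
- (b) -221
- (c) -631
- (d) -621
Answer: d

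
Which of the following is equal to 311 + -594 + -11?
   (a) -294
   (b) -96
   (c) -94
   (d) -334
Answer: a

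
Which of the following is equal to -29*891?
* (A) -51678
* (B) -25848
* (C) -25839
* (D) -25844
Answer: C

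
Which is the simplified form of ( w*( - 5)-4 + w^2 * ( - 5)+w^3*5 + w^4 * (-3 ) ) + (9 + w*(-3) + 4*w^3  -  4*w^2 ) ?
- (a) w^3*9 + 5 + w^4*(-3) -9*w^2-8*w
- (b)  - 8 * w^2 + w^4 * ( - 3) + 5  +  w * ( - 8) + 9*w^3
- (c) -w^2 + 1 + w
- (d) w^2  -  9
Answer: a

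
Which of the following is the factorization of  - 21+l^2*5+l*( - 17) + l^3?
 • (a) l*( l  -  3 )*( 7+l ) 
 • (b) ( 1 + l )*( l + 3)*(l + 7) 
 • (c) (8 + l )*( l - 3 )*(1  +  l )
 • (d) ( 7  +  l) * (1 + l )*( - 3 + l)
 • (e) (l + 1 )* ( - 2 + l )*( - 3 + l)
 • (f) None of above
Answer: d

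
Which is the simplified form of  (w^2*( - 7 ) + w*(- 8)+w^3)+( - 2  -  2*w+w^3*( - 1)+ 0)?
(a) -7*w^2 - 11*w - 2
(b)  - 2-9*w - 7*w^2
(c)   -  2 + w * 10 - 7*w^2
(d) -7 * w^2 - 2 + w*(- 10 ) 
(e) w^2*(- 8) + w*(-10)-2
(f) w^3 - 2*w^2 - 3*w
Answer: d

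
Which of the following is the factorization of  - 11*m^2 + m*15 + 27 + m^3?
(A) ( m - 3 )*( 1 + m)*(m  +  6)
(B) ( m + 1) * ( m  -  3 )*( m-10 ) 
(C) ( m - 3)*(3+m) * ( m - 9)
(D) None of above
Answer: D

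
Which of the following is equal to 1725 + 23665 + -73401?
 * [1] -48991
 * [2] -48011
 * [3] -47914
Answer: 2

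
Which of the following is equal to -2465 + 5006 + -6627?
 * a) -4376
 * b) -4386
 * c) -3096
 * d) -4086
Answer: d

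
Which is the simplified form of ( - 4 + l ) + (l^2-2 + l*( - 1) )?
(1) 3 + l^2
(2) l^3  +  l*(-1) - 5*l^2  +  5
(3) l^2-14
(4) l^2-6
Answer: 4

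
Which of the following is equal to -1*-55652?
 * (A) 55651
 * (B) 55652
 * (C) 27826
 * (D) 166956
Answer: B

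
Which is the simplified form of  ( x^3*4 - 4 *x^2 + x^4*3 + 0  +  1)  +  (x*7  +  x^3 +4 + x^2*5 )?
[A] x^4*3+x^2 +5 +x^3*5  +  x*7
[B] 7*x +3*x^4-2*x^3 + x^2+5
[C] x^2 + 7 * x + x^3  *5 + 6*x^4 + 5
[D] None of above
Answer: A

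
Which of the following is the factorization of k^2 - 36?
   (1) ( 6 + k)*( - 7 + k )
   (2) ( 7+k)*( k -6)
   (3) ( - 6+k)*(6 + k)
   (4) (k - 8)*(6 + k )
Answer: 3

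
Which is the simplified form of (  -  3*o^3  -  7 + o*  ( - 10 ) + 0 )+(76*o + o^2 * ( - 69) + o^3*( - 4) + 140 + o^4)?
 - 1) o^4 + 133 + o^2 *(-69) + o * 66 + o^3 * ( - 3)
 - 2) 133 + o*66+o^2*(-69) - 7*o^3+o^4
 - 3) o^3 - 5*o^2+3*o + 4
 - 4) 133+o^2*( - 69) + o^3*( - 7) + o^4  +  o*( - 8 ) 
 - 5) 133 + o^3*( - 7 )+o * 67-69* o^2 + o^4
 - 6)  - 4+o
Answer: 2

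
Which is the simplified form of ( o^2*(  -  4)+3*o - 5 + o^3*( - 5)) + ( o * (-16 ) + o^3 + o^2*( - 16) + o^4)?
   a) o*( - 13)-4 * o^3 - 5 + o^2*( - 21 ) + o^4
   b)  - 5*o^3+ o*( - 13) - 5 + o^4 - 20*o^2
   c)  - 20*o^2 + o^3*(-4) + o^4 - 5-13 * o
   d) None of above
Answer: c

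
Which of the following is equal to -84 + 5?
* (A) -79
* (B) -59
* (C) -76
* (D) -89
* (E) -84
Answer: A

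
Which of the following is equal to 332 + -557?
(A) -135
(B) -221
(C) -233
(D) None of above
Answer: D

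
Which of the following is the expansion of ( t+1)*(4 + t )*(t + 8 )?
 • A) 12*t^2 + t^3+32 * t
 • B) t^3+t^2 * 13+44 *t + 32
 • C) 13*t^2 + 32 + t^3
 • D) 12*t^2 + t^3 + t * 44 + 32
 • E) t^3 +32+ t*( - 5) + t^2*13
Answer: B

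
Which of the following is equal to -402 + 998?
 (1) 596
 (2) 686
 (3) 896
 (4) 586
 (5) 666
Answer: 1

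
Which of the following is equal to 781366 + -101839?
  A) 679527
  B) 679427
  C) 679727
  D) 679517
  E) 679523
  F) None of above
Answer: A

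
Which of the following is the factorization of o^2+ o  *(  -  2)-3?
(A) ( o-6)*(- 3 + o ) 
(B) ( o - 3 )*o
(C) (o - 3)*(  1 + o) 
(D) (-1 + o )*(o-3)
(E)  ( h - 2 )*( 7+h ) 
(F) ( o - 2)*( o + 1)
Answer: C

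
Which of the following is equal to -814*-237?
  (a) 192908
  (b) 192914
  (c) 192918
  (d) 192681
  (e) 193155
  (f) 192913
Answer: c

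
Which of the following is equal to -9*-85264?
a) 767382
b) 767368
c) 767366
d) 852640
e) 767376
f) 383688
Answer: e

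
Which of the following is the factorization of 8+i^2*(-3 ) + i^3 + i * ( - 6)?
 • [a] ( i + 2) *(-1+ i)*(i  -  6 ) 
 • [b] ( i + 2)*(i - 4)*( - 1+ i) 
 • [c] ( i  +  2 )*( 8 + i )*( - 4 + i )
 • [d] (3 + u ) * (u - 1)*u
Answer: b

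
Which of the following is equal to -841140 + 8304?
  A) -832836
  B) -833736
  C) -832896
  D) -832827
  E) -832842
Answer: A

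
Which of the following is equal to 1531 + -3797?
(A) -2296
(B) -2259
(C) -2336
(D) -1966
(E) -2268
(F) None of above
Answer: F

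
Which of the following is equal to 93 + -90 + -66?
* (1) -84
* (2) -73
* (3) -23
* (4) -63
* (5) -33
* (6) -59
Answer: 4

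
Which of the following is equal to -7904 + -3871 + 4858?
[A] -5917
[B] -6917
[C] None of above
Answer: B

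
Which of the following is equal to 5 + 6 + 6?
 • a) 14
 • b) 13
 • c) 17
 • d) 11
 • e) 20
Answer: c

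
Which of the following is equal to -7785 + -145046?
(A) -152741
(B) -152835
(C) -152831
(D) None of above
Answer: C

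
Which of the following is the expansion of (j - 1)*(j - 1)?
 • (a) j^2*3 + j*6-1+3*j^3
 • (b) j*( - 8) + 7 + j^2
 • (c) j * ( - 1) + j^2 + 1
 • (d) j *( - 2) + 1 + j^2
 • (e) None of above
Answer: d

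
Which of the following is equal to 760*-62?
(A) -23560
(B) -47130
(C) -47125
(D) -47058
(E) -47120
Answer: E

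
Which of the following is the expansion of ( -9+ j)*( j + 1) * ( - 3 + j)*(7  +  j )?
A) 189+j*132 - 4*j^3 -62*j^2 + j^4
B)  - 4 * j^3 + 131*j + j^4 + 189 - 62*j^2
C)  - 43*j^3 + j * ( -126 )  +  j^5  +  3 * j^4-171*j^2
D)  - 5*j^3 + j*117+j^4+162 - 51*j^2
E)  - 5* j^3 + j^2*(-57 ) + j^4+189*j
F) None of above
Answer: A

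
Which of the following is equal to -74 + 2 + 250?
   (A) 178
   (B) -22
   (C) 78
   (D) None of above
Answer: A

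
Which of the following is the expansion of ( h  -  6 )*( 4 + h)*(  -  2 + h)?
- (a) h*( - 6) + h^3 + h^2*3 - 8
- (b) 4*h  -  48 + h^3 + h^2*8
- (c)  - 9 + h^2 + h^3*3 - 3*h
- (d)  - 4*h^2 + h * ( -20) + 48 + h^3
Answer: d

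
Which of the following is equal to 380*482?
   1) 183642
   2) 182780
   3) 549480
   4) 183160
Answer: 4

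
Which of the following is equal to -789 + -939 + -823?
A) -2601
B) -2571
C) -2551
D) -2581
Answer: C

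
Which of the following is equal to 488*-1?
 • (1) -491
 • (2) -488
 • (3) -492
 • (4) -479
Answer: 2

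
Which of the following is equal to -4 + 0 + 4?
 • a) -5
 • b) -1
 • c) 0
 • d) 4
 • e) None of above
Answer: c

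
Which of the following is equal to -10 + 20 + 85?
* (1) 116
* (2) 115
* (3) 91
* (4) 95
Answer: 4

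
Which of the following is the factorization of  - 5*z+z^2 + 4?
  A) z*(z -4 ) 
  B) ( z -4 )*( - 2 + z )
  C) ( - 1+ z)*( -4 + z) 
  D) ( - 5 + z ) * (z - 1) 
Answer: C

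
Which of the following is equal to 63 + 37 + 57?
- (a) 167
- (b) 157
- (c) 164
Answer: b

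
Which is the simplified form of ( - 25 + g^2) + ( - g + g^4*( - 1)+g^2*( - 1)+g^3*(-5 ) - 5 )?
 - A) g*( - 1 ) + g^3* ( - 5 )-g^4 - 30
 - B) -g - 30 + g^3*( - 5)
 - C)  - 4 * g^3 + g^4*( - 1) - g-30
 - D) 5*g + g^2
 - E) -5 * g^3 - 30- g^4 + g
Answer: A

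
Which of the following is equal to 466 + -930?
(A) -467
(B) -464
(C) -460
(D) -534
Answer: B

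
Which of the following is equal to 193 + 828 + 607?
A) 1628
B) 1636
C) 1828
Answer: A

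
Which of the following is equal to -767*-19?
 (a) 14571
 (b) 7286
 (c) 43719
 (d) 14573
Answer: d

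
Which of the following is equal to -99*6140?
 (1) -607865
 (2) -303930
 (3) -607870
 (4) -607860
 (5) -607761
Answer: 4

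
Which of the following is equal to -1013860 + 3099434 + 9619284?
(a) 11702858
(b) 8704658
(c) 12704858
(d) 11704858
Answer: d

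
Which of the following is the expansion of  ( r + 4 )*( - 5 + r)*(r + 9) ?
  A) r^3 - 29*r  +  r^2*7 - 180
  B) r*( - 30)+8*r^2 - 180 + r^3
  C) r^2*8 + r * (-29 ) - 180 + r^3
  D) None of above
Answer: C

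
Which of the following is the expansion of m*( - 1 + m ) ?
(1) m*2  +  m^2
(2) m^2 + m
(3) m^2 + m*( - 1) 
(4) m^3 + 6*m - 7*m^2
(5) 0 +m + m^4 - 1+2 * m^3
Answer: 3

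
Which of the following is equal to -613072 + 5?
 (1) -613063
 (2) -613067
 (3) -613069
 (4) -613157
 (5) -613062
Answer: 2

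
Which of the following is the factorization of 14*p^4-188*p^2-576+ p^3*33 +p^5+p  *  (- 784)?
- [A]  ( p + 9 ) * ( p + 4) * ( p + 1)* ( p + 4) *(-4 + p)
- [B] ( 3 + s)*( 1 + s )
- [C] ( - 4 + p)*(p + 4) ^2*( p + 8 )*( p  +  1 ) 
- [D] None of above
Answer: A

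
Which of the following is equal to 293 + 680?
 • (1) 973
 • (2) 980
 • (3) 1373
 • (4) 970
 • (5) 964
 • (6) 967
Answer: 1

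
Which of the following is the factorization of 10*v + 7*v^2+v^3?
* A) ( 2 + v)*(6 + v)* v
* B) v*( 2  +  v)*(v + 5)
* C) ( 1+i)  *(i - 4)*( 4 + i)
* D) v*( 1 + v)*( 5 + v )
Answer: B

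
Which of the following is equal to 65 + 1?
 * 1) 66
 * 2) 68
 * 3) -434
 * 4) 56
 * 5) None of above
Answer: 1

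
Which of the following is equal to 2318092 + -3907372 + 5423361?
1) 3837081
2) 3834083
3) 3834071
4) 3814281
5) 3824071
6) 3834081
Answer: 6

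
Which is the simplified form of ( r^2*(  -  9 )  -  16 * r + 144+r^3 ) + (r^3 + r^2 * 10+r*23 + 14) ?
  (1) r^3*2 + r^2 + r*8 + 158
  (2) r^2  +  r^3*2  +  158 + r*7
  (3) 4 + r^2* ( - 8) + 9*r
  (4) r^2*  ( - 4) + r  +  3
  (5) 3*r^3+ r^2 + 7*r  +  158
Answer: 2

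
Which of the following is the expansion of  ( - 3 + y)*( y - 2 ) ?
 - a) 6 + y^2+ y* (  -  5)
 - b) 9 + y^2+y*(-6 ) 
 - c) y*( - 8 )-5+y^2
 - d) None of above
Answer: a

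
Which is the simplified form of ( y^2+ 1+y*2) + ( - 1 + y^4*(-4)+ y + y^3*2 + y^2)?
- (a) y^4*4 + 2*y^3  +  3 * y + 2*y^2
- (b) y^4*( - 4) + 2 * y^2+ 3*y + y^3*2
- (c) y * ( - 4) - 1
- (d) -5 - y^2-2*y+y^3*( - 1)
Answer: b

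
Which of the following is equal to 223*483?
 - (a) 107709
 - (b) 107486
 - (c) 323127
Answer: a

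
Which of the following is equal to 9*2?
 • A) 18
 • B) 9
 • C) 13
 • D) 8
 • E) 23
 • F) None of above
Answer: A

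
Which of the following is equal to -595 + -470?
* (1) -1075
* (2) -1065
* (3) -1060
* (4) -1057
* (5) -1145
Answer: 2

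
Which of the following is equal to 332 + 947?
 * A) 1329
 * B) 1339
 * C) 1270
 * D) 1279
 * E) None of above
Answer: D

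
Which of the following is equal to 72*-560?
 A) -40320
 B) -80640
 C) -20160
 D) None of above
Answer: A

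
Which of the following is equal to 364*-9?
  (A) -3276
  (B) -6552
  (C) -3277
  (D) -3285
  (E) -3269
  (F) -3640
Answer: A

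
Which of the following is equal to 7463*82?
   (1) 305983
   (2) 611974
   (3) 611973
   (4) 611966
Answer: 4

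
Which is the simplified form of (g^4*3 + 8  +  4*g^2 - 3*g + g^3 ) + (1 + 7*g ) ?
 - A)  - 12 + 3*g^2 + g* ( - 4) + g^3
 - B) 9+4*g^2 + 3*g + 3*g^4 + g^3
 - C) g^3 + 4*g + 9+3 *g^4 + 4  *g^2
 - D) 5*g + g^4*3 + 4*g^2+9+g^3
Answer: C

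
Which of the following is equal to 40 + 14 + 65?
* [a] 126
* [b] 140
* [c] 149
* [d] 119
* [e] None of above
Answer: d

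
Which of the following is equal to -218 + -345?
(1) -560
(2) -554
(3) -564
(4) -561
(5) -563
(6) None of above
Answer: 5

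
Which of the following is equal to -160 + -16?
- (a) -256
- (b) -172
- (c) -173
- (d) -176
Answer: d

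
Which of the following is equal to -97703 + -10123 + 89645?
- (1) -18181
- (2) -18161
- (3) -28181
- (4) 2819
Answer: 1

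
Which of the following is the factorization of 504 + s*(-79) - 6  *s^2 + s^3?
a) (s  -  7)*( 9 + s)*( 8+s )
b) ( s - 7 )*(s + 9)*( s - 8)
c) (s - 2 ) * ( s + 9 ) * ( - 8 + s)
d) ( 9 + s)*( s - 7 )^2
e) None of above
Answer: b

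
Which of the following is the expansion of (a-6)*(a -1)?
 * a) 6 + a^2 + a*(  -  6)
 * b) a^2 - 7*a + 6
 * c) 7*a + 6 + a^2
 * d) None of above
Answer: b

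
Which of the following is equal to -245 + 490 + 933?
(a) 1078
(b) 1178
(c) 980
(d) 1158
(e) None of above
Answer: b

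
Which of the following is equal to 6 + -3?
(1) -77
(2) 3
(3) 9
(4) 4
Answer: 2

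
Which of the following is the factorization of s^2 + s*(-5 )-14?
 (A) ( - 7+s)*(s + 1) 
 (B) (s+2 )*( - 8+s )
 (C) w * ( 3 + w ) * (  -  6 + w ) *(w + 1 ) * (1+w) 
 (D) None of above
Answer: D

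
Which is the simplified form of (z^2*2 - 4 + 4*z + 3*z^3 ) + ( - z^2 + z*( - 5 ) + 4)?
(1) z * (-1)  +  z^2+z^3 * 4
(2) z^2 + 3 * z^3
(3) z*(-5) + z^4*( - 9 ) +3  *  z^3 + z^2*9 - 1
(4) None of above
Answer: 4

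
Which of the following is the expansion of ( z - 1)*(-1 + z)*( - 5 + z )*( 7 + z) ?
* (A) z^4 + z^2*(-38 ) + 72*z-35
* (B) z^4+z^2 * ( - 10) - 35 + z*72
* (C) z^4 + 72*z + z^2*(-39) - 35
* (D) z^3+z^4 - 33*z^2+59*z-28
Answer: A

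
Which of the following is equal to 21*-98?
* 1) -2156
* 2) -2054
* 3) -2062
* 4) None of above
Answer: 4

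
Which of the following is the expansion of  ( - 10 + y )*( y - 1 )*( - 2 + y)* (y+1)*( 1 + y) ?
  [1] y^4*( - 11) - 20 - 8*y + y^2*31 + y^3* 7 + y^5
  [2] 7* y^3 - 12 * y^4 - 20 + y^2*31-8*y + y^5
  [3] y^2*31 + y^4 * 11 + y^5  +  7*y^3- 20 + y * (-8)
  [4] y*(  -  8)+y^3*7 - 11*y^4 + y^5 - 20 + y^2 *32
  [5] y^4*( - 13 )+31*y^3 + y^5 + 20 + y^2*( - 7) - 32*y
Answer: 1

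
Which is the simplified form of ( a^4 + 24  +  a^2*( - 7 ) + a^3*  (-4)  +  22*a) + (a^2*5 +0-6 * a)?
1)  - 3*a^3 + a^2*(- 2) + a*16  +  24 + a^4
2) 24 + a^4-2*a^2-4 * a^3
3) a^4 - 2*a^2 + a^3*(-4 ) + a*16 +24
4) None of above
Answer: 3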